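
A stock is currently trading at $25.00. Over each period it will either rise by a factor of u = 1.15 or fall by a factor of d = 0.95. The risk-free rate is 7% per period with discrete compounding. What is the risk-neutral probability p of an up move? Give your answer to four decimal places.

p = 0.6000

Risk-neutral probability p = (1 + 0.07 − 0.95)/(1.15 − 0.95) = 0.1200/0.2000 = 0.6000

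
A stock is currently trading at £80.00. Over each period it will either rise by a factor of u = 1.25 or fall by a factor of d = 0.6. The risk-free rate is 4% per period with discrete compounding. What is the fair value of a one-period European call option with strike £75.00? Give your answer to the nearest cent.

Risk-neutral probability p = (1 + 0.04 − 0.6)/(1.25 − 0.6) = 0.4400/0.6500 = 0.6769
Terminal stock prices: S_u = 100, S_d = 48
Terminal payoffs (S − K): max(25, 0) = 25, max(-27, 0) = 0
Node 0 (S = 80): V_0 = 1/1.04·[0.6769·25.0000 + 0.3231·0.0000] = 16.2722

£16.27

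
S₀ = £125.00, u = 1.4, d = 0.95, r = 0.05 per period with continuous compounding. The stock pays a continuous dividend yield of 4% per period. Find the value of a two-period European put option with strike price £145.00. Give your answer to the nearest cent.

£21.87

Per-period risk-free factor R = e^0.05 = 1.0513; dividend-adjusted growth = e^(0.05−0.04) = 1.0101.
Risk-neutral probability p = (1.0101 − 0.95)/(1.4 − 0.95) = 0.0601/0.4500 = 0.1334
Terminal stock prices: S_uu = 245, S_ud = 166.2, S_dd = 112.8
Terminal payoffs (K − S): max(-100, 0) = 0, max(-21.25, 0) = 0, max(32.19, 0) = 32.19
Node u (S = 175): V_u = e^(−0.05)·[0.1334·0.0000 + 0.8666·0.0000] = 0.0000
Node d (S = 118.8): V_d = e^(−0.05)·[0.1334·0.0000 + 0.8666·32.1875] = 26.5319
Node 0 (S = 125): V_0 = e^(−0.05)·[0.1334·0.0000 + 0.8666·26.5319] = 21.8701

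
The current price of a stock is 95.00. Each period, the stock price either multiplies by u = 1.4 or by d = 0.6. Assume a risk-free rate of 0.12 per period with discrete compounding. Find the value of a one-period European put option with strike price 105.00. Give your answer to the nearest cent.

15.00

Risk-neutral probability p = (1 + 0.12 − 0.6)/(1.4 − 0.6) = 0.5200/0.8000 = 0.6500
Terminal stock prices: S_u = 133, S_d = 57
Terminal payoffs (K − S): max(-28, 0) = 0, max(48, 0) = 48
Node 0 (S = 95): V_0 = 1/1.12·[0.6500·0.0000 + 0.3500·48.0000] = 15.0000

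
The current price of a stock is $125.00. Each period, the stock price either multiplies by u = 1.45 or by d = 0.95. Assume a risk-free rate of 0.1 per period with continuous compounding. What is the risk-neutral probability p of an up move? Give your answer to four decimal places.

p = 0.3103

Risk-neutral probability p = (e^0.1 − 0.95)/(1.45 − 0.95) = 0.1552/0.5000 = 0.3103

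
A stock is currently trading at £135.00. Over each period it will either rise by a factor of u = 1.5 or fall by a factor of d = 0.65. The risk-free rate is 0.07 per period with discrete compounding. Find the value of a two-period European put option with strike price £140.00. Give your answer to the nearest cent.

£22.20

Risk-neutral probability p = (1 + 0.07 − 0.65)/(1.5 − 0.65) = 0.4200/0.8500 = 0.4941
Terminal stock prices: S_uu = 303.8, S_ud = 131.6, S_dd = 57.04
Terminal payoffs (K − S): max(-163.8, 0) = 0, max(8.375, 0) = 8.375, max(82.96, 0) = 82.96
Node u (S = 202.5): V_u = 1/1.07·[0.4941·0.0000 + 0.5059·8.3750] = 3.9596
Node d (S = 87.75): V_d = 1/1.07·[0.4941·8.3750 + 0.5059·82.9625] = 43.0911
Node 0 (S = 135): V_0 = 1/1.07·[0.4941·3.9596 + 0.5059·43.0911] = 22.2014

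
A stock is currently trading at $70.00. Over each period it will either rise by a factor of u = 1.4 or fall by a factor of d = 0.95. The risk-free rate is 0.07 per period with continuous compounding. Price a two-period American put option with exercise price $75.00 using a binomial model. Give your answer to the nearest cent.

$5.77

Risk-neutral probability p = (e^0.07 − 0.95)/(1.4 − 0.95) = 0.1225/0.4500 = 0.2722
Terminal stock prices: S_uu = 137.2, S_ud = 93.1, S_dd = 63.17
Terminal payoffs (K − S): max(-62.2, 0) = 0, max(-18.1, 0) = 0, max(11.83, 0) = 11.83
Node u (S = 98): continuation = e^(−0.07)·[0.2722·0.0000 + 0.7278·0.0000] = 0.0000; exercise value = 0.0000 ≤ continuation, so V_u = 0.0000
Node d (S = 66.5): continuation = e^(−0.07)·[0.2722·0.0000 + 0.7278·11.8250] = 8.0240; exercise value = 8.5000 > continuation, so V_d = 8.5000 (exercise)
Node 0 (S = 70): continuation = e^(−0.07)·[0.2722·0.0000 + 0.7278·8.5000] = 5.7677; exercise value = 5.0000 ≤ continuation, so V_0 = 5.7677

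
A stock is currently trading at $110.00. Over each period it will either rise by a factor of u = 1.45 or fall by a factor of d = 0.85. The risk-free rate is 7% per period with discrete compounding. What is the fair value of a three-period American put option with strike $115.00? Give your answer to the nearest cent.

$12.73

Risk-neutral probability p = (1 + 0.07 − 0.85)/(1.45 − 0.85) = 0.2200/0.6000 = 0.3667
Terminal stock prices: S_uuu = 335.3, S_uud = 196.6, S_udd = 115.2, S_ddd = 67.55
Terminal payoffs (K − S): max(-220.3, 0) = 0, max(-81.58, 0) = 0, max(-0.2387, 0) = 0, max(47.45, 0) = 47.45
Node uu (S = 231.3): continuation = 1/1.07·[0.3667·0.0000 + 0.6333·0.0000] = 0.0000; exercise value = 0.0000 ≤ continuation, so V_uu = 0.0000
Node ud (S = 135.6): continuation = 1/1.07·[0.3667·0.0000 + 0.6333·0.0000] = 0.0000; exercise value = 0.0000 ≤ continuation, so V_ud = 0.0000
Node dd (S = 79.47): continuation = 1/1.07·[0.3667·0.0000 + 0.6333·47.4463] = 28.0835; exercise value = 35.5250 > continuation, so V_dd = 35.5250 (exercise)
Node u (S = 159.5): continuation = 1/1.07·[0.3667·0.0000 + 0.6333·0.0000] = 0.0000; exercise value = 0.0000 ≤ continuation, so V_u = 0.0000
Node d (S = 93.5): continuation = 1/1.07·[0.3667·0.0000 + 0.6333·35.5250] = 21.0273; exercise value = 21.5000 > continuation, so V_d = 21.5000 (exercise)
Node 0 (S = 110): continuation = 1/1.07·[0.3667·0.0000 + 0.6333·21.5000] = 12.7259; exercise value = 5.0000 ≤ continuation, so V_0 = 12.7259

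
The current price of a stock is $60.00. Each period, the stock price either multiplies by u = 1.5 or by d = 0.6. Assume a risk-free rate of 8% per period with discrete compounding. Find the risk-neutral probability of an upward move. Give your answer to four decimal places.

Risk-neutral probability p = (1 + 0.08 − 0.6)/(1.5 − 0.6) = 0.4800/0.9000 = 0.5333

p = 0.5333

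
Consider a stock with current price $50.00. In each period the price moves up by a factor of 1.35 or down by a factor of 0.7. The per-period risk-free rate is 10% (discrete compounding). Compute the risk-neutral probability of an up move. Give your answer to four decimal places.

p = 0.6154

Risk-neutral probability p = (1 + 0.1 − 0.7)/(1.35 − 0.7) = 0.4000/0.6500 = 0.6154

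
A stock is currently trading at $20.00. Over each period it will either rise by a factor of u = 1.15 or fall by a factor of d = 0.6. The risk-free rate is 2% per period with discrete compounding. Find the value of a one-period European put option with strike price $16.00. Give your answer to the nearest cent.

$0.93

Risk-neutral probability p = (1 + 0.02 − 0.6)/(1.15 − 0.6) = 0.4200/0.5500 = 0.7636
Terminal stock prices: S_u = 23, S_d = 12
Terminal payoffs (K − S): max(-7, 0) = 0, max(4, 0) = 4
Node 0 (S = 20): V_0 = 1/1.02·[0.7636·0.0000 + 0.2364·4.0000] = 0.9269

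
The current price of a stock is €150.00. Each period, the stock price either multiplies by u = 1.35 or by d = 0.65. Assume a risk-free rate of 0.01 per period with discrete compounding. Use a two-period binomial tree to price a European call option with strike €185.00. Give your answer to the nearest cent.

Risk-neutral probability p = (1 + 0.01 − 0.65)/(1.35 − 0.65) = 0.3600/0.7000 = 0.5143
Terminal stock prices: S_uu = 273.4, S_ud = 131.6, S_dd = 63.38
Terminal payoffs (S − K): max(88.38, 0) = 88.38, max(-53.38, 0) = 0, max(-121.6, 0) = 0
Node u (S = 202.5): V_u = 1/1.01·[0.5143·88.3750 + 0.4857·0.0000] = 45.0000
Node d (S = 97.5): V_d = 1/1.01·[0.5143·0.0000 + 0.4857·0.0000] = 0.0000
Node 0 (S = 150): V_0 = 1/1.01·[0.5143·45.0000 + 0.4857·0.0000] = 22.9137

€22.91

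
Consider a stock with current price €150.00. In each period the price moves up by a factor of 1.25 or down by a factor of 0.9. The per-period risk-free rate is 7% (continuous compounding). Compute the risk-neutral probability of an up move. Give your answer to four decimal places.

Risk-neutral probability p = (e^0.07 − 0.9)/(1.25 − 0.9) = 0.1725/0.3500 = 0.4929

p = 0.4929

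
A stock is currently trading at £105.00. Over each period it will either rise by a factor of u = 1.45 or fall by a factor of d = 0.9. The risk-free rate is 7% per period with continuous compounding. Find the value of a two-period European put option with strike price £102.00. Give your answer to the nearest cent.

Risk-neutral probability p = (e^0.07 − 0.9)/(1.45 − 0.9) = 0.1725/0.5500 = 0.3137
Terminal stock prices: S_uu = 220.8, S_ud = 137, S_dd = 85.05
Terminal payoffs (K − S): max(-118.8, 0) = 0, max(-35.03, 0) = 0, max(16.95, 0) = 16.95
Node u (S = 152.2): V_u = e^(−0.07)·[0.3137·0.0000 + 0.6863·0.0000] = 0.0000
Node d (S = 94.5): V_d = e^(−0.07)·[0.3137·0.0000 + 0.6863·16.9500] = 10.8471
Node 0 (S = 105): V_0 = e^(−0.07)·[0.3137·0.0000 + 0.6863·10.8471] = 6.9416

£6.94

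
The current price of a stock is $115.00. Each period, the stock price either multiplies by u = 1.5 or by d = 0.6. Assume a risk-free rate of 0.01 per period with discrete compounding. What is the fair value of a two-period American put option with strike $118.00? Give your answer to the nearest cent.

$29.94

Risk-neutral probability p = (1 + 0.01 − 0.6)/(1.5 − 0.6) = 0.4100/0.9000 = 0.4556
Terminal stock prices: S_uu = 258.8, S_ud = 103.5, S_dd = 41.4
Terminal payoffs (K − S): max(-140.8, 0) = 0, max(14.5, 0) = 14.5, max(76.6, 0) = 76.6
Node u (S = 172.5): continuation = 1/1.01·[0.4556·0.0000 + 0.5444·14.5000] = 7.8163; exercise value = 0.0000 ≤ continuation, so V_u = 7.8163
Node d (S = 69): continuation = 1/1.01·[0.4556·14.5000 + 0.5444·76.6000] = 47.8317; exercise value = 49.0000 > continuation, so V_d = 49.0000 (exercise)
Node 0 (S = 115): continuation = 1/1.01·[0.4556·7.8163 + 0.5444·49.0000] = 29.9391; exercise value = 3.0000 ≤ continuation, so V_0 = 29.9391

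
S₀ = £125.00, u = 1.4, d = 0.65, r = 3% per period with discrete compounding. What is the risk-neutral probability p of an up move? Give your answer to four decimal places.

p = 0.5067

Risk-neutral probability p = (1 + 0.03 − 0.65)/(1.4 − 0.65) = 0.3800/0.7500 = 0.5067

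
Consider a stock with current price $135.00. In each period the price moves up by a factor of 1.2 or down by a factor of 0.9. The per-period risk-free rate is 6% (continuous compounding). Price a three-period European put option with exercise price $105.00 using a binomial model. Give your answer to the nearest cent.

$0.54

Risk-neutral probability p = (e^0.06 − 0.9)/(1.2 − 0.9) = 0.1618/0.3000 = 0.5395
Terminal stock prices: S_uuu = 233.3, S_uud = 175, S_udd = 131.2, S_ddd = 98.42
Terminal payoffs (K − S): max(-128.3, 0) = 0, max(-69.96, 0) = 0, max(-26.22, 0) = 0, max(6.585, 0) = 6.585
Node uu (S = 194.4): V_uu = e^(−0.06)·[0.5395·0.0000 + 0.4605·0.0000] = 0.0000
Node ud (S = 145.8): V_ud = e^(−0.06)·[0.5395·0.0000 + 0.4605·0.0000] = 0.0000
Node dd (S = 109.4): V_dd = e^(−0.06)·[0.5395·0.0000 + 0.4605·6.5850] = 2.8561
Node u (S = 162): V_u = e^(−0.06)·[0.5395·0.0000 + 0.4605·0.0000] = 0.0000
Node d (S = 121.5): V_d = e^(−0.06)·[0.5395·0.0000 + 0.4605·2.8561] = 1.2388
Node 0 (S = 135): V_0 = e^(−0.06)·[0.5395·0.0000 + 0.4605·1.2388] = 0.5373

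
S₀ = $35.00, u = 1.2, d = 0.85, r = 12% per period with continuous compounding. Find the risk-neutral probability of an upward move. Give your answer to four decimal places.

p = 0.7928

Risk-neutral probability p = (e^0.12 − 0.85)/(1.2 − 0.85) = 0.2775/0.3500 = 0.7928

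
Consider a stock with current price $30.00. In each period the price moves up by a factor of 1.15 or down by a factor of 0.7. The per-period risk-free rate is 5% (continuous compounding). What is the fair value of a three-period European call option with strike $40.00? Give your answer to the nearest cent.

Risk-neutral probability p = (e^0.05 − 0.7)/(1.15 − 0.7) = 0.3513/0.4500 = 0.7806
Terminal stock prices: S_uuu = 45.63, S_uud = 27.77, S_udd = 16.9, S_ddd = 10.29
Terminal payoffs (S − K): max(5.626, 0) = 5.626, max(-12.23, 0) = 0, max(-23.1, 0) = 0, max(-29.71, 0) = 0
Node uu (S = 39.67): V_uu = e^(−0.05)·[0.7806·5.6262 + 0.2194·0.0000] = 4.1777
Node ud (S = 24.15): V_ud = e^(−0.05)·[0.7806·0.0000 + 0.2194·0.0000] = 0.0000
Node dd (S = 14.7): V_dd = e^(−0.05)·[0.7806·0.0000 + 0.2194·0.0000] = 0.0000
Node u (S = 34.5): V_u = e^(−0.05)·[0.7806·4.1777 + 0.2194·0.0000] = 3.1021
Node d (S = 21): V_d = e^(−0.05)·[0.7806·0.0000 + 0.2194·0.0000] = 0.0000
Node 0 (S = 30): V_0 = e^(−0.05)·[0.7806·3.1021 + 0.2194·0.0000] = 2.3034

$2.30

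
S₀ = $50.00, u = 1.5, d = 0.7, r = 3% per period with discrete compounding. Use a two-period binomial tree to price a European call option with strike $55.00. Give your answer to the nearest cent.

Risk-neutral probability p = (1 + 0.03 − 0.7)/(1.5 − 0.7) = 0.3300/0.8000 = 0.4125
Terminal stock prices: S_uu = 112.5, S_ud = 52.5, S_dd = 24.5
Terminal payoffs (S − K): max(57.5, 0) = 57.5, max(-2.5, 0) = 0, max(-30.5, 0) = 0
Node u (S = 75): V_u = 1/1.03·[0.4125·57.5000 + 0.5875·0.0000] = 23.0279
Node d (S = 35): V_d = 1/1.03·[0.4125·0.0000 + 0.5875·0.0000] = 0.0000
Node 0 (S = 50): V_0 = 1/1.03·[0.4125·23.0279 + 0.5875·0.0000] = 9.2223

$9.22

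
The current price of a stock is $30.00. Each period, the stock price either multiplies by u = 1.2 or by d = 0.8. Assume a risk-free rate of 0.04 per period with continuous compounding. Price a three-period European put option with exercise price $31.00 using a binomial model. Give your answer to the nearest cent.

$2.89

Risk-neutral probability p = (e^0.04 − 0.8)/(1.2 − 0.8) = 0.2408/0.4000 = 0.6020
Terminal stock prices: S_uuu = 51.84, S_uud = 34.56, S_udd = 23.04, S_ddd = 15.36
Terminal payoffs (K − S): max(-20.84, 0) = 0, max(-3.56, 0) = 0, max(7.96, 0) = 7.96, max(15.64, 0) = 15.64
Node uu (S = 43.2): V_uu = e^(−0.04)·[0.6020·0.0000 + 0.3980·0.0000] = 0.0000
Node ud (S = 28.8): V_ud = e^(−0.04)·[0.6020·0.0000 + 0.3980·7.9600] = 3.0437
Node dd (S = 19.2): V_dd = e^(−0.04)·[0.6020·7.9600 + 0.3980·15.6400] = 10.5845
Node u (S = 36): V_u = e^(−0.04)·[0.6020·0.0000 + 0.3980·3.0437] = 1.1638
Node d (S = 24): V_d = e^(−0.04)·[0.6020·3.0437 + 0.3980·10.5845] = 5.8077
Node 0 (S = 30): V_0 = e^(−0.04)·[0.6020·1.1638 + 0.3980·5.8077] = 2.8938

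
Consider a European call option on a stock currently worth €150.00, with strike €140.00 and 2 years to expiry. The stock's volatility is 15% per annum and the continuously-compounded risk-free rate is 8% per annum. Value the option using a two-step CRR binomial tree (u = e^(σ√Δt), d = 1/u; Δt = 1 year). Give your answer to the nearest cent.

€32.37

CRR parameters: u = e^(σ√Δt) = e^(0.15·√1) = 1.1618, d = 1/u = 0.8607
Per-period rate: rΔt = 0.08·1 = 0.08, so R = e^0.08 = 1.0833
Risk-neutral probability p = (e^0.08 − 0.8607)/(1.1618 − 0.8607) = 0.2226/0.3011 = 0.7392
Terminal stock prices: S_uu = 202.5, S_ud = 150, S_dd = 111.1
Terminal payoffs (S − K): max(62.48, 0) = 62.48, max(10, 0) = 10, max(-28.88, 0) = 0
Node u (S = 174.3): V_u = e^(−0.08)·[0.7392·62.4788 + 0.2608·10.0000] = 45.0388
Node d (S = 129.1): V_d = e^(−0.08)·[0.7392·10.0000 + 0.2608·0.0000] = 6.8233
Node 0 (S = 150): V_0 = e^(−0.08)·[0.7392·45.0388 + 0.2608·6.8233] = 32.3742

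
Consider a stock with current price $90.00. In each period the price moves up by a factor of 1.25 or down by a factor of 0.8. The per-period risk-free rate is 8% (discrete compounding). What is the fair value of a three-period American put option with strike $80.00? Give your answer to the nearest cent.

Risk-neutral probability p = (1 + 0.08 − 0.8)/(1.25 − 0.8) = 0.2800/0.4500 = 0.6222
Terminal stock prices: S_uuu = 175.8, S_uud = 112.5, S_udd = 72, S_ddd = 46.08
Terminal payoffs (K − S): max(-95.78, 0) = 0, max(-32.5, 0) = 0, max(8, 0) = 8, max(33.92, 0) = 33.92
Node uu (S = 140.6): continuation = 1/1.08·[0.6222·0.0000 + 0.3778·0.0000] = 0.0000; exercise value = 0.0000 ≤ continuation, so V_uu = 0.0000
Node ud (S = 90): continuation = 1/1.08·[0.6222·0.0000 + 0.3778·8.0000] = 2.7984; exercise value = 0.0000 ≤ continuation, so V_ud = 2.7984
Node dd (S = 57.6): continuation = 1/1.08·[0.6222·8.0000 + 0.3778·33.9200] = 16.4741; exercise value = 22.4000 > continuation, so V_dd = 22.4000 (exercise)
Node u (S = 112.5): continuation = 1/1.08·[0.6222·0.0000 + 0.3778·2.7984] = 0.9788; exercise value = 0.0000 ≤ continuation, so V_u = 0.9788
Node d (S = 72): continuation = 1/1.08·[0.6222·2.7984 + 0.3778·22.4000] = 9.4476; exercise value = 8.0000 ≤ continuation, so V_d = 9.4476
Node 0 (S = 90): continuation = 1/1.08·[0.6222·0.9788 + 0.3778·9.4476] = 3.8687; exercise value = 0.0000 ≤ continuation, so V_0 = 3.8687

$3.87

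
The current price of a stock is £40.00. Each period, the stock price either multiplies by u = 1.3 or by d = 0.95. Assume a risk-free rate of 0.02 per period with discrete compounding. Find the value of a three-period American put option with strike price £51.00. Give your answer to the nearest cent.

Risk-neutral probability p = (1 + 0.02 − 0.95)/(1.3 − 0.95) = 0.0700/0.3500 = 0.2000
Terminal stock prices: S_uuu = 87.88, S_uud = 64.22, S_udd = 46.93, S_ddd = 34.29
Terminal payoffs (K − S): max(-36.88, 0) = 0, max(-13.22, 0) = 0, max(4.07, 0) = 4.07, max(16.71, 0) = 16.71
Node uu (S = 67.6): continuation = 1/1.02·[0.2000·0.0000 + 0.8000·0.0000] = 0.0000; exercise value = 0.0000 ≤ continuation, so V_uu = 0.0000
Node ud (S = 49.4): continuation = 1/1.02·[0.2000·0.0000 + 0.8000·4.0700] = 3.1922; exercise value = 1.6000 ≤ continuation, so V_ud = 3.1922
Node dd (S = 36.1): continuation = 1/1.02·[0.2000·4.0700 + 0.8000·16.7050] = 13.9000; exercise value = 14.9000 > continuation, so V_dd = 14.9000 (exercise)
Node u (S = 52): continuation = 1/1.02·[0.2000·0.0000 + 0.8000·3.1922] = 2.5037; exercise value = 0.0000 ≤ continuation, so V_u = 2.5037
Node d (S = 38): continuation = 1/1.02·[0.2000·3.1922 + 0.8000·14.9000] = 12.3122; exercise value = 13.0000 > continuation, so V_d = 13.0000 (exercise)
Node 0 (S = 40): continuation = 1/1.02·[0.2000·2.5037 + 0.8000·13.0000] = 10.6870; exercise value = 11.0000 > continuation, so V_0 = 11.0000 (exercise)

£11.00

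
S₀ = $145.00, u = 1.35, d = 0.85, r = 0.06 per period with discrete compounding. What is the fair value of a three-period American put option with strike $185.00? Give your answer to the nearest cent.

$40.00

Risk-neutral probability p = (1 + 0.06 − 0.85)/(1.35 − 0.85) = 0.2100/0.5000 = 0.4200
Terminal stock prices: S_uuu = 356.8, S_uud = 224.6, S_udd = 141.4, S_ddd = 89.05
Terminal payoffs (K − S): max(-171.8, 0) = 0, max(-39.62, 0) = 0, max(43.57, 0) = 43.57, max(95.95, 0) = 95.95
Node uu (S = 264.3): continuation = 1/1.06·[0.4200·0.0000 + 0.5800·0.0000] = 0.0000; exercise value = 0.0000 ≤ continuation, so V_uu = 0.0000
Node ud (S = 166.4): continuation = 1/1.06·[0.4200·0.0000 + 0.5800·43.5706] = 23.8405; exercise value = 18.6125 ≤ continuation, so V_ud = 23.8405
Node dd (S = 104.8): continuation = 1/1.06·[0.4200·43.5706 + 0.5800·95.9519] = 69.7658; exercise value = 80.2375 > continuation, so V_dd = 80.2375 (exercise)
Node u (S = 195.8): continuation = 1/1.06·[0.4200·0.0000 + 0.5800·23.8405] = 13.0448; exercise value = 0.0000 ≤ continuation, so V_u = 13.0448
Node d (S = 123.2): continuation = 1/1.06·[0.4200·23.8405 + 0.5800·80.2375] = 53.3498; exercise value = 61.7500 > continuation, so V_d = 61.7500 (exercise)
Node 0 (S = 145): continuation = 1/1.06·[0.4200·13.0448 + 0.5800·61.7500] = 38.9564; exercise value = 40.0000 > continuation, so V_0 = 40.0000 (exercise)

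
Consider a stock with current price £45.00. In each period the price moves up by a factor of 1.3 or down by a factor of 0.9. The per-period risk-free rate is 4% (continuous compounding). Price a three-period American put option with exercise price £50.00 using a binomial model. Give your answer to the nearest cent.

£6.26

Risk-neutral probability p = (e^0.04 − 0.9)/(1.3 − 0.9) = 0.1408/0.4000 = 0.3520
Terminal stock prices: S_uuu = 98.87, S_uud = 68.45, S_udd = 47.39, S_ddd = 32.81
Terminal payoffs (K − S): max(-48.87, 0) = 0, max(-18.45, 0) = 0, max(2.615, 0) = 2.615, max(17.19, 0) = 17.19
Node uu (S = 76.05): continuation = e^(−0.04)·[0.3520·0.0000 + 0.6480·0.0000] = 0.0000; exercise value = 0.0000 ≤ continuation, so V_uu = 0.0000
Node ud (S = 52.65): continuation = e^(−0.04)·[0.3520·0.0000 + 0.6480·2.6150] = 1.6280; exercise value = 0.0000 ≤ continuation, so V_ud = 1.6280
Node dd (S = 36.45): continuation = e^(−0.04)·[0.3520·2.6150 + 0.6480·17.1950] = 11.5895; exercise value = 13.5500 > continuation, so V_dd = 13.5500 (exercise)
Node u (S = 58.5): continuation = e^(−0.04)·[0.3520·0.0000 + 0.6480·1.6280] = 1.0135; exercise value = 0.0000 ≤ continuation, so V_u = 1.0135
Node d (S = 40.5): continuation = e^(−0.04)·[0.3520·1.6280 + 0.6480·13.5500] = 8.9864; exercise value = 9.5000 > continuation, so V_d = 9.5000 (exercise)
Node 0 (S = 45): continuation = e^(−0.04)·[0.3520·1.0135 + 0.6480·9.5000] = 6.2572; exercise value = 5.0000 ≤ continuation, so V_0 = 6.2572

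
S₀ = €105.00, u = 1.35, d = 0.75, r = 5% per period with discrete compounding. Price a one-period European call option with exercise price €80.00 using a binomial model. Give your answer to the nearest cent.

€29.40

Risk-neutral probability p = (1 + 0.05 − 0.75)/(1.35 − 0.75) = 0.3000/0.6000 = 0.5000
Terminal stock prices: S_u = 141.8, S_d = 78.75
Terminal payoffs (S − K): max(61.75, 0) = 61.75, max(-1.25, 0) = 0
Node 0 (S = 105): V_0 = 1/1.05·[0.5000·61.7500 + 0.5000·0.0000] = 29.4048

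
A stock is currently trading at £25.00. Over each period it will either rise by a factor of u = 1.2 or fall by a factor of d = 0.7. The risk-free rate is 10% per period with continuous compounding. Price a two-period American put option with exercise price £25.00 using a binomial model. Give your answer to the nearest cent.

£1.79

Risk-neutral probability p = (e^0.1 − 0.7)/(1.2 − 0.7) = 0.4052/0.5000 = 0.8103
Terminal stock prices: S_uu = 36, S_ud = 21, S_dd = 12.25
Terminal payoffs (K − S): max(-11, 0) = 0, max(4, 0) = 4, max(12.75, 0) = 12.75
Node u (S = 30): continuation = e^(−0.1)·[0.8103·0.0000 + 0.1897·4.0000] = 0.6864; exercise value = 0.0000 ≤ continuation, so V_u = 0.6864
Node d (S = 17.5): continuation = e^(−0.1)·[0.8103·4.0000 + 0.1897·12.7500] = 5.1209; exercise value = 7.5000 > continuation, so V_d = 7.5000 (exercise)
Node 0 (S = 25): continuation = e^(−0.1)·[0.8103·0.6864 + 0.1897·7.5000] = 1.7904; exercise value = 0.0000 ≤ continuation, so V_0 = 1.7904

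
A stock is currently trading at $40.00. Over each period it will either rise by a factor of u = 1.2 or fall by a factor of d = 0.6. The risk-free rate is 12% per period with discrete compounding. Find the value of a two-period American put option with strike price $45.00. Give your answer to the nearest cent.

Risk-neutral probability p = (1 + 0.12 − 0.6)/(1.2 − 0.6) = 0.5200/0.6000 = 0.8667
Terminal stock prices: S_uu = 57.6, S_ud = 28.8, S_dd = 14.4
Terminal payoffs (K − S): max(-12.6, 0) = 0, max(16.2, 0) = 16.2, max(30.6, 0) = 30.6
Node u (S = 48): continuation = 1/1.12·[0.8667·0.0000 + 0.1333·16.2000] = 1.9286; exercise value = 0.0000 ≤ continuation, so V_u = 1.9286
Node d (S = 24): continuation = 1/1.12·[0.8667·16.2000 + 0.1333·30.6000] = 16.1786; exercise value = 21.0000 > continuation, so V_d = 21.0000 (exercise)
Node 0 (S = 40): continuation = 1/1.12·[0.8667·1.9286 + 0.1333·21.0000] = 3.9923; exercise value = 5.0000 > continuation, so V_0 = 5.0000 (exercise)

$5.00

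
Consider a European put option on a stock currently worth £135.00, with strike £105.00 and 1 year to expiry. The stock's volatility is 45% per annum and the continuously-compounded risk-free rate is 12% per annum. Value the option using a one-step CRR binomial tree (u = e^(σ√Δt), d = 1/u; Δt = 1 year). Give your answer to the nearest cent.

£7.95

CRR parameters: u = e^(σ√Δt) = e^(0.45·√1) = 1.5683, d = 1/u = 0.6376
Per-period rate: rΔt = 0.12·1 = 0.12, so R = e^0.12 = 1.1275
Risk-neutral probability p = (e^0.12 − 0.6376)/(1.5683 − 0.6376) = 0.4899/0.9307 = 0.5264
Terminal stock prices: S_u = 211.7, S_d = 86.08
Terminal payoffs (K − S): max(-106.7, 0) = 0, max(18.92, 0) = 18.92
Node 0 (S = 135): V_0 = e^(−0.12)·[0.5264·0.0000 + 0.4736·18.9202] = 7.9481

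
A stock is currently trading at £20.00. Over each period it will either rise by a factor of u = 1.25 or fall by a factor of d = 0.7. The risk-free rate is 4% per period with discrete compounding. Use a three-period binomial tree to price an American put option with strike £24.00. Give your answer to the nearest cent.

£5.37

Risk-neutral probability p = (1 + 0.04 − 0.7)/(1.25 − 0.7) = 0.3400/0.5500 = 0.6182
Terminal stock prices: S_uuu = 39.06, S_uud = 21.88, S_udd = 12.25, S_ddd = 6.86
Terminal payoffs (K − S): max(-15.06, 0) = 0, max(2.125, 0) = 2.125, max(11.75, 0) = 11.75, max(17.14, 0) = 17.14
Node uu (S = 31.25): continuation = 1/1.04·[0.6182·0.0000 + 0.3818·2.1250] = 0.7802; exercise value = 0.0000 ≤ continuation, so V_uu = 0.7802
Node ud (S = 17.5): continuation = 1/1.04·[0.6182·2.1250 + 0.3818·11.7500] = 5.5769; exercise value = 6.5000 > continuation, so V_ud = 6.5000 (exercise)
Node dd (S = 9.8): continuation = 1/1.04·[0.6182·11.7500 + 0.3818·17.1400] = 13.2769; exercise value = 14.2000 > continuation, so V_dd = 14.2000 (exercise)
Node u (S = 25): continuation = 1/1.04·[0.6182·0.7802 + 0.3818·6.5000] = 2.8501; exercise value = 0.0000 ≤ continuation, so V_u = 2.8501
Node d (S = 14): continuation = 1/1.04·[0.6182·6.5000 + 0.3818·14.2000] = 9.0769; exercise value = 10.0000 > continuation, so V_d = 10.0000 (exercise)
Node 0 (S = 20): continuation = 1/1.04·[0.6182·2.8501 + 0.3818·10.0000] = 5.3654; exercise value = 4.0000 ≤ continuation, so V_0 = 5.3654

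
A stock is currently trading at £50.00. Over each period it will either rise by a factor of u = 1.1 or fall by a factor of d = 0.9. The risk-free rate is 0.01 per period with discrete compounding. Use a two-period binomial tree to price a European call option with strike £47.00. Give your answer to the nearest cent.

Risk-neutral probability p = (1 + 0.01 − 0.9)/(1.1 − 0.9) = 0.1100/0.2000 = 0.5500
Terminal stock prices: S_uu = 60.5, S_ud = 49.5, S_dd = 40.5
Terminal payoffs (S − K): max(13.5, 0) = 13.5, max(2.5, 0) = 2.5, max(-6.5, 0) = 0
Node u (S = 55): V_u = 1/1.01·[0.5500·13.5000 + 0.4500·2.5000] = 8.4653
Node d (S = 45): V_d = 1/1.01·[0.5500·2.5000 + 0.4500·0.0000] = 1.3614
Node 0 (S = 50): V_0 = 1/1.01·[0.5500·8.4653 + 0.4500·1.3614] = 5.2164

£5.22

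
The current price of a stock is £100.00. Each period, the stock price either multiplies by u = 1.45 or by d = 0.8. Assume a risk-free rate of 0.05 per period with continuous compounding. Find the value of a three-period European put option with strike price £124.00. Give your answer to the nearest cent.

£26.18

Risk-neutral probability p = (e^0.05 − 0.8)/(1.45 − 0.8) = 0.2513/0.6500 = 0.3866
Terminal stock prices: S_uuu = 304.9, S_uud = 168.2, S_udd = 92.8, S_ddd = 51.2
Terminal payoffs (K − S): max(-180.9, 0) = 0, max(-44.2, 0) = 0, max(31.2, 0) = 31.2, max(72.8, 0) = 72.8
Node uu (S = 210.2): V_uu = e^(−0.05)·[0.3866·0.0000 + 0.6134·0.0000] = 0.0000
Node ud (S = 116): V_ud = e^(−0.05)·[0.3866·0.0000 + 0.6134·31.2000] = 18.2056
Node dd (S = 64): V_dd = e^(−0.05)·[0.3866·31.2000 + 0.6134·72.8000] = 53.9524
Node u (S = 145): V_u = e^(−0.05)·[0.3866·0.0000 + 0.6134·18.2056] = 10.6232
Node d (S = 80): V_d = e^(−0.05)·[0.3866·18.2056 + 0.6134·53.9524] = 38.1764
Node 0 (S = 100): V_0 = e^(−0.05)·[0.3866·10.6232 + 0.6134·38.1764] = 26.1827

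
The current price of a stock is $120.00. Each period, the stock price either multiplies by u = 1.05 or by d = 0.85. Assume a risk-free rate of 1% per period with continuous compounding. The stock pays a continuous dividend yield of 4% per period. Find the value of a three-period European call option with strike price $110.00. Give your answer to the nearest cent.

Per-period risk-free factor R = e^0.01 = 1.0101; dividend-adjusted growth = e^(0.01−0.04) = 0.9704.
Risk-neutral probability p = (0.9704 − 0.85)/(1.05 − 0.85) = 0.1204/0.2000 = 0.6022
Terminal stock prices: S_uuu = 138.9, S_uud = 112.5, S_udd = 91.03, S_ddd = 73.69
Terminal payoffs (S − K): max(28.92, 0) = 28.92, max(2.455, 0) = 2.455, max(-18.97, 0) = 0, max(-36.31, 0) = 0
Node uu (S = 132.3): V_uu = e^(−0.01)·[0.6022·28.9150 + 0.3978·2.4550] = 18.2070
Node ud (S = 107.1): V_ud = e^(−0.01)·[0.6022·2.4550 + 0.3978·0.0000] = 1.4638
Node dd (S = 86.7): V_dd = e^(−0.01)·[0.6022·0.0000 + 0.3978·0.0000] = 0.0000
Node u (S = 126): V_u = e^(−0.01)·[0.6022·18.2070 + 0.3978·1.4638] = 11.4321
Node d (S = 102): V_d = e^(−0.01)·[0.6022·1.4638 + 0.3978·0.0000] = 0.8727
Node 0 (S = 120): V_0 = e^(−0.01)·[0.6022·11.4321 + 0.3978·0.8727] = 7.1599

$7.16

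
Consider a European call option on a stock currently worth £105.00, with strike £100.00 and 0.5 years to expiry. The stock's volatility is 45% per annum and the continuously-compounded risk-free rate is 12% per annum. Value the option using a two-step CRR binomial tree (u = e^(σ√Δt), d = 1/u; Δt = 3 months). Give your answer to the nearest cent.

£18.26

CRR parameters: u = e^(σ√Δt) = e^(0.45·√0.25) = 1.2523, d = 1/u = 0.7985
Per-period rate: rΔt = 0.12·0.25 = 0.03, so R = e^0.03 = 1.0305
Risk-neutral probability p = (e^0.03 − 0.7985)/(1.2523 − 0.7985) = 0.2319/0.4538 = 0.5111
Terminal stock prices: S_uu = 164.7, S_ud = 105, S_dd = 66.95
Terminal payoffs (S − K): max(64.67, 0) = 64.67, max(5, 0) = 5, max(-33.05, 0) = 0
Node u (S = 131.5): V_u = e^(−0.03)·[0.5111·64.6728 + 0.4889·5.0000] = 34.4493
Node d (S = 83.84): V_d = e^(−0.03)·[0.5111·5.0000 + 0.4889·0.0000] = 2.4800
Node 0 (S = 105): V_0 = e^(−0.03)·[0.5111·34.4493 + 0.4889·2.4800] = 18.2632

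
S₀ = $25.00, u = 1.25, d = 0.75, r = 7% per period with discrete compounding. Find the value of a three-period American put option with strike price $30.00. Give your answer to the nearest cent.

$5.19

Risk-neutral probability p = (1 + 0.07 − 0.75)/(1.25 − 0.75) = 0.3200/0.5000 = 0.6400
Terminal stock prices: S_uuu = 48.83, S_uud = 29.3, S_udd = 17.58, S_ddd = 10.55
Terminal payoffs (K − S): max(-18.83, 0) = 0, max(0.7031, 0) = 0.7031, max(12.42, 0) = 12.42, max(19.45, 0) = 19.45
Node uu (S = 39.06): continuation = 1/1.07·[0.6400·0.0000 + 0.3600·0.7031] = 0.2366; exercise value = 0.0000 ≤ continuation, so V_uu = 0.2366
Node ud (S = 23.44): continuation = 1/1.07·[0.6400·0.7031 + 0.3600·12.4219] = 4.5999; exercise value = 6.5625 > continuation, so V_ud = 6.5625 (exercise)
Node dd (S = 14.06): continuation = 1/1.07·[0.6400·12.4219 + 0.3600·19.4531] = 13.9749; exercise value = 15.9375 > continuation, so V_dd = 15.9375 (exercise)
Node u (S = 31.25): continuation = 1/1.07·[0.6400·0.2366 + 0.3600·6.5625] = 2.3494; exercise value = 0.0000 ≤ continuation, so V_u = 2.3494
Node d (S = 18.75): continuation = 1/1.07·[0.6400·6.5625 + 0.3600·15.9375] = 9.2874; exercise value = 11.2500 > continuation, so V_d = 11.2500 (exercise)
Node 0 (S = 25): continuation = 1/1.07·[0.6400·2.3494 + 0.3600·11.2500] = 5.1903; exercise value = 5.0000 ≤ continuation, so V_0 = 5.1903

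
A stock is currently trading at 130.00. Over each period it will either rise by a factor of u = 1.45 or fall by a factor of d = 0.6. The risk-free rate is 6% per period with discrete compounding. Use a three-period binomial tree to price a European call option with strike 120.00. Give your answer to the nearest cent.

51.66

Risk-neutral probability p = (1 + 0.06 − 0.6)/(1.45 − 0.6) = 0.4600/0.8500 = 0.5412
Terminal stock prices: S_uuu = 396.3, S_uud = 164, S_udd = 67.86, S_ddd = 28.08
Terminal payoffs (S − K): max(276.3, 0) = 276.3, max(43.99, 0) = 43.99, max(-52.14, 0) = 0, max(-91.92, 0) = 0
Node uu (S = 273.3): V_uu = 1/1.06·[0.5412·276.3212 + 0.4588·43.9950] = 160.1175
Node ud (S = 113.1): V_ud = 1/1.06·[0.5412·43.9950 + 0.4588·0.0000] = 22.4614
Node dd (S = 46.8): V_dd = 1/1.06·[0.5412·0.0000 + 0.4588·0.0000] = 0.0000
Node u (S = 188.5): V_u = 1/1.06·[0.5412·160.1175 + 0.4588·22.4614] = 91.4694
Node d (S = 78): V_d = 1/1.06·[0.5412·22.4614 + 0.4588·0.0000] = 11.4675
Node 0 (S = 130): V_0 = 1/1.06·[0.5412·91.4694 + 0.4588·11.4675] = 51.6629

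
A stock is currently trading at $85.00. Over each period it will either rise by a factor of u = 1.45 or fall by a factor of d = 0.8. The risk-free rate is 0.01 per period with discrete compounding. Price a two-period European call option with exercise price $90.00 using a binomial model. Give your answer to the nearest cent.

$12.76

Risk-neutral probability p = (1 + 0.01 − 0.8)/(1.45 − 0.8) = 0.2100/0.6500 = 0.3231
Terminal stock prices: S_uu = 178.7, S_ud = 98.6, S_dd = 54.4
Terminal payoffs (S − K): max(88.71, 0) = 88.71, max(8.6, 0) = 8.6, max(-35.6, 0) = 0
Node u (S = 123.2): V_u = 1/1.01·[0.3231·88.7125 + 0.6769·8.6000] = 34.1411
Node d (S = 68): V_d = 1/1.01·[0.3231·8.6000 + 0.6769·0.0000] = 2.7510
Node 0 (S = 85): V_0 = 1/1.01·[0.3231·34.1411 + 0.6769·2.7510] = 12.7647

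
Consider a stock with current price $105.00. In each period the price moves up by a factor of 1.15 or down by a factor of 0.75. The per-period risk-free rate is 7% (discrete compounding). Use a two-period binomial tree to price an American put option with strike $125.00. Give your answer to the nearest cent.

Risk-neutral probability p = (1 + 0.07 − 0.75)/(1.15 − 0.75) = 0.3200/0.4000 = 0.8000
Terminal stock prices: S_uu = 138.9, S_ud = 90.56, S_dd = 59.06
Terminal payoffs (K − S): max(-13.86, 0) = 0, max(34.44, 0) = 34.44, max(65.94, 0) = 65.94
Node u (S = 120.7): continuation = 1/1.07·[0.8000·0.0000 + 0.2000·34.4375] = 6.4369; exercise value = 4.2500 ≤ continuation, so V_u = 6.4369
Node d (S = 78.75): continuation = 1/1.07·[0.8000·34.4375 + 0.2000·65.9375] = 38.0724; exercise value = 46.2500 > continuation, so V_d = 46.2500 (exercise)
Node 0 (S = 105): continuation = 1/1.07·[0.8000·6.4369 + 0.2000·46.2500] = 13.4575; exercise value = 20.0000 > continuation, so V_0 = 20.0000 (exercise)

$20.00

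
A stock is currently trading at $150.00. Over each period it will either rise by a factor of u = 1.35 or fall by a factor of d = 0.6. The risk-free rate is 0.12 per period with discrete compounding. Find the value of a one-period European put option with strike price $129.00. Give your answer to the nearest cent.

$10.68

Risk-neutral probability p = (1 + 0.12 − 0.6)/(1.35 − 0.6) = 0.5200/0.7500 = 0.6933
Terminal stock prices: S_u = 202.5, S_d = 90
Terminal payoffs (K − S): max(-73.5, 0) = 0, max(39, 0) = 39
Node 0 (S = 150): V_0 = 1/1.12·[0.6933·0.0000 + 0.3067·39.0000] = 10.6786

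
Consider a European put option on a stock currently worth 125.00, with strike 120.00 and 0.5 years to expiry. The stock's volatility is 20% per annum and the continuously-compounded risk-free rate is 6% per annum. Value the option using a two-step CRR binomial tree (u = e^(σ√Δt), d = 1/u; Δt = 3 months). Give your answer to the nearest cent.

CRR parameters: u = e^(σ√Δt) = e^(0.2·√0.25) = 1.1052, d = 1/u = 0.9048
Per-period rate: rΔt = 0.06·0.25 = 0.015, so R = e^0.015 = 1.0151
Risk-neutral probability p = (e^0.015 − 0.9048)/(1.1052 − 0.9048) = 0.1103/0.2003 = 0.5505
Terminal stock prices: S_uu = 152.7, S_ud = 125, S_dd = 102.3
Terminal payoffs (K − S): max(-32.68, 0) = 0, max(-5, 0) = 0, max(17.66, 0) = 17.66
Node u (S = 138.1): V_u = e^(−0.015)·[0.5505·0.0000 + 0.4495·0.0000] = 0.0000
Node d (S = 113.1): V_d = e^(−0.015)·[0.5505·0.0000 + 0.4495·17.6587] = 7.8201
Node 0 (S = 125): V_0 = e^(−0.015)·[0.5505·0.0000 + 0.4495·7.8201] = 3.4631

3.46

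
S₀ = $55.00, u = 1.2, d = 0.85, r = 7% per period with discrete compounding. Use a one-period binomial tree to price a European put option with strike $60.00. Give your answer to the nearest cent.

$4.60

Risk-neutral probability p = (1 + 0.07 − 0.85)/(1.2 − 0.85) = 0.2200/0.3500 = 0.6286
Terminal stock prices: S_u = 66, S_d = 46.75
Terminal payoffs (K − S): max(-6, 0) = 0, max(13.25, 0) = 13.25
Node 0 (S = 55): V_0 = 1/1.07·[0.6286·0.0000 + 0.3714·13.2500] = 4.5995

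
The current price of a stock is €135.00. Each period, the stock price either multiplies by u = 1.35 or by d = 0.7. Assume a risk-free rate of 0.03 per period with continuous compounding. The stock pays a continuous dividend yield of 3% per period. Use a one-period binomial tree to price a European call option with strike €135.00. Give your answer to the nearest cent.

€21.16

Per-period risk-free factor R = e^0.03 = 1.0305; dividend-adjusted growth = e^(0.03−0.03) = 1.0000.
Risk-neutral probability p = (1.0000 − 0.7)/(1.35 − 0.7) = 0.3000/0.6500 = 0.4615
Terminal stock prices: S_u = 182.2, S_d = 94.5
Terminal payoffs (S − K): max(47.25, 0) = 47.25, max(-40.5, 0) = 0
Node 0 (S = 135): V_0 = e^(−0.03)·[0.4615·47.2500 + 0.5385·0.0000] = 21.1632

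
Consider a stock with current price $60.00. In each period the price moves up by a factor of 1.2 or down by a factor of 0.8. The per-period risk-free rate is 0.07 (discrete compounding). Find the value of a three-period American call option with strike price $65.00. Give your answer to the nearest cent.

Risk-neutral probability p = (1 + 0.07 − 0.8)/(1.2 − 0.8) = 0.2700/0.4000 = 0.6750
Terminal stock prices: S_uuu = 103.7, S_uud = 69.12, S_udd = 46.08, S_ddd = 30.72
Terminal payoffs (S − K): max(38.68, 0) = 38.68, max(4.12, 0) = 4.12, max(-18.92, 0) = 0, max(-34.28, 0) = 0
Node uu (S = 86.4): continuation = 1/1.07·[0.6750·38.6800 + 0.3250·4.1200] = 25.6523; exercise value = 21.4000 ≤ continuation, so V_uu = 25.6523
Node ud (S = 57.6): continuation = 1/1.07·[0.6750·4.1200 + 0.3250·0.0000] = 2.5991; exercise value = 0.0000 ≤ continuation, so V_ud = 2.5991
Node dd (S = 38.4): continuation = 1/1.07·[0.6750·0.0000 + 0.3250·0.0000] = 0.0000; exercise value = 0.0000 ≤ continuation, so V_dd = 0.0000
Node u (S = 72): continuation = 1/1.07·[0.6750·25.6523 + 0.3250·2.5991] = 16.9720; exercise value = 7.0000 ≤ continuation, so V_u = 16.9720
Node d (S = 48): continuation = 1/1.07·[0.6750·2.5991 + 0.3250·0.0000] = 1.6396; exercise value = 0.0000 ≤ continuation, so V_d = 1.6396
Node 0 (S = 60): continuation = 1/1.07·[0.6750·16.9720 + 0.3250·1.6396] = 11.2046; exercise value = 0.0000 ≤ continuation, so V_0 = 11.2046

$11.20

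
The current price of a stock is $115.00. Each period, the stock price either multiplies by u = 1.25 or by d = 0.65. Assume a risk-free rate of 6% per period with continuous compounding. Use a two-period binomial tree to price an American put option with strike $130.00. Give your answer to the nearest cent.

$23.30

Risk-neutral probability p = (e^0.06 − 0.65)/(1.25 − 0.65) = 0.4118/0.6000 = 0.6864
Terminal stock prices: S_uu = 179.7, S_ud = 93.44, S_dd = 48.59
Terminal payoffs (K − S): max(-49.69, 0) = 0, max(36.56, 0) = 36.56, max(81.41, 0) = 81.41
Node u (S = 143.8): continuation = e^(−0.06)·[0.6864·0.0000 + 0.3136·36.5625] = 10.7985; exercise value = 0.0000 ≤ continuation, so V_u = 10.7985
Node d (S = 74.75): continuation = e^(−0.06)·[0.6864·36.5625 + 0.3136·81.4125] = 47.6794; exercise value = 55.2500 > continuation, so V_d = 55.2500 (exercise)
Node 0 (S = 115): continuation = e^(−0.06)·[0.6864·10.7985 + 0.3136·55.2500] = 23.2981; exercise value = 15.0000 ≤ continuation, so V_0 = 23.2981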